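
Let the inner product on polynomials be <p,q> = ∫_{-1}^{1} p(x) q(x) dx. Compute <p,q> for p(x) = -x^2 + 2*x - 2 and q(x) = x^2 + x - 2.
<p,q> = 134/15

Expand the product: p(x)·q(x) = -x^4 + x^3 + 2*x^2 - 6*x + 4.
∫_{-1}^{1} of each monomial x^k gives [2/(k+1) if k even, 0 if k odd]. Integrating term-by-term (or equivalently evaluating the antiderivative F(x) = -x^5/5 + x^4/4 + 2*x^3/3 - 3*x^2 + 4*x at the endpoints):
  F(1) − F(−1) = 103/60 − (-433/60) = 134/15.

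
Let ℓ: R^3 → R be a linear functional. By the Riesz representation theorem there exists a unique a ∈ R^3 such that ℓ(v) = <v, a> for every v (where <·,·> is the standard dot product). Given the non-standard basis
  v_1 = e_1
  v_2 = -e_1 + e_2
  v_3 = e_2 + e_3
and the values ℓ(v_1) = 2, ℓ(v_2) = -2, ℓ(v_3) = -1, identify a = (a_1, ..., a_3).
a = (2, 0, -1)

Write a = (a_1, ..., a_3) in the standard basis. For each basis vector v_i, ℓ(v_i) = <v_i, a> is a linear equation in the a_j's. Collect the n equations into a matrix system V a = ℓ, where row i of V is v_i (expressed in the standard basis). Since V is invertible (lower-triangular with 1s on the diagonal, up to permutation), solve by back-substitution:
  V =
[[1, 0, 0],
 [-1, 1, 0],
 [0, 1, 1]]
  V a = (2, -2, -1)
Solving gives a = (2, 0, -1).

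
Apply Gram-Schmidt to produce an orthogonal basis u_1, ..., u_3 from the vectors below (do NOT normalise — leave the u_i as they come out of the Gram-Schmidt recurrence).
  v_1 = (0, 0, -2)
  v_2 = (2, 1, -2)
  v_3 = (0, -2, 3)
Orthogonal basis:
  u_1 = (0, 0, -2)
  u_2 = (2, 1, 0)
  u_3 = (4/5, -8/5, 0)

Apply the Gram-Schmidt recurrence
  u_1 = v_1
  u_i = v_i − Σ_{j<i} ((v_i · u_j) / (u_j · u_j)) · u_j.

Step by step this gives:
  u_1 = (0, 0, -2)
  u_2 = (2, 1, 0)
  u_3 = (4/5, -8/5, 0)

Orthogonality check:
  u_2 · u_1 = 0 (should be 0)
  u_3 · u_1 = 0 (should be 0)
  u_3 · u_2 = 0 (should be 0)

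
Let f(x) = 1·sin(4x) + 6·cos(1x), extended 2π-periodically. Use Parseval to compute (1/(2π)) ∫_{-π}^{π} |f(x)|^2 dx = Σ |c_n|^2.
Σ |c_n|^2 = 37/2

Expand |f|^2 and use orthogonality of {sin(nx), cos(mx)} on [-π, π]:
  ∫_{-π}^{π} sin(nx)^2 dx = π, ∫ cos(mx)^2 dx = π, and cross terms integrate to 0.
So ∫_{-π}^{π} f(x)^2 dx = 1^2 · π + 6^2 · π = (1 + 36)π.
Divide by 2π: (1 + 36)/2 = 37/2.
By Parseval, this equals Σ |c_n|^2.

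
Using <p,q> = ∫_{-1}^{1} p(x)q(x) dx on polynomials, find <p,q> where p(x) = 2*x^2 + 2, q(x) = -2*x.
<p,q> = 0

Expand the product: p(x)·q(x) = -4*x^3 - 4*x.
∫_{-1}^{1} of each monomial x^k gives [2/(k+1) if k even, 0 if k odd]. Integrating term-by-term (or equivalently evaluating the antiderivative F(x) = -x^4 - 2*x^2 at the endpoints):
  F(1) − F(−1) = -3 − (-3) = 0.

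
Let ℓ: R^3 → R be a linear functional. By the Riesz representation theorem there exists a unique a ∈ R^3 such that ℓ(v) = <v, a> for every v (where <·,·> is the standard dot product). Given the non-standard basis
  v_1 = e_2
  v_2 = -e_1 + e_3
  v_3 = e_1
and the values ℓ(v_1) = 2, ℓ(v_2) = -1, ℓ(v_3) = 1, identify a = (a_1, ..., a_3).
a = (1, 2, 0)

Write a = (a_1, ..., a_3) in the standard basis. For each basis vector v_i, ℓ(v_i) = <v_i, a> is a linear equation in the a_j's. Collect the n equations into a matrix system V a = ℓ, where row i of V is v_i (expressed in the standard basis). Since V is invertible (lower-triangular with 1s on the diagonal, up to permutation), solve by back-substitution:
  V =
[[0, 1, 0],
 [-1, 0, 1],
 [1, 0, 0]]
  V a = (2, -1, 1)
Solving gives a = (1, 2, 0).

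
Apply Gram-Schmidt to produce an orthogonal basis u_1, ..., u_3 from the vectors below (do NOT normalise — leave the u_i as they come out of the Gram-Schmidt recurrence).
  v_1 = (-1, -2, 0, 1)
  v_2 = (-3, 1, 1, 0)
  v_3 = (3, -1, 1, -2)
Orthogonal basis:
  u_1 = (-1, -2, 0, 1)
  u_2 = (-17/6, 4/3, 1, -1/6)
  u_3 = (18/65, -62/65, 116/65, -106/65)

Apply the Gram-Schmidt recurrence
  u_1 = v_1
  u_i = v_i − Σ_{j<i} ((v_i · u_j) / (u_j · u_j)) · u_j.

Step by step this gives:
  u_1 = (-1, -2, 0, 1)
  u_2 = (-17/6, 4/3, 1, -1/6)
  u_3 = (18/65, -62/65, 116/65, -106/65)

Orthogonality check:
  u_2 · u_1 = 0 (should be 0)
  u_3 · u_1 = 0 (should be 0)
  u_3 · u_2 = 0 (should be 0)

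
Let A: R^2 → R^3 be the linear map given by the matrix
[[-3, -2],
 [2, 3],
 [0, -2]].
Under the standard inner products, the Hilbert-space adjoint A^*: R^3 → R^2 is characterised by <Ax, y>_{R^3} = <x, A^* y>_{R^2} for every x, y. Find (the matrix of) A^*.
A^* = A^T =
[[-3, 2, 0],
 [-2, 3, -2]]

For real matrices with standard dot products, the defining identity <Ax, y> = <x, A^* y> gives (Ax)^T y = x^T (A^*) y, i.e. x^T A^T y = x^T (A^*) y. Since this holds for all x, y, we must have A^* = A^T. Therefore
A^* =
[[-3, 2, 0],
 [-2, 3, -2]].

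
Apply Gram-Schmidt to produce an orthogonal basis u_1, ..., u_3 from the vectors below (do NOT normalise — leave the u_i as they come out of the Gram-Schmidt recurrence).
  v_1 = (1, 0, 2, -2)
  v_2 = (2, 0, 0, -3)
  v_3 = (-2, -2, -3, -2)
Orthogonal basis:
  u_1 = (1, 0, 2, -2)
  u_2 = (10/9, 0, -16/9, -11/9)
  u_3 = (-138/53, -2, -23/53, -92/53)

Apply the Gram-Schmidt recurrence
  u_1 = v_1
  u_i = v_i − Σ_{j<i} ((v_i · u_j) / (u_j · u_j)) · u_j.

Step by step this gives:
  u_1 = (1, 0, 2, -2)
  u_2 = (10/9, 0, -16/9, -11/9)
  u_3 = (-138/53, -2, -23/53, -92/53)

Orthogonality check:
  u_2 · u_1 = 0 (should be 0)
  u_3 · u_1 = 0 (should be 0)
  u_3 · u_2 = 0 (should be 0)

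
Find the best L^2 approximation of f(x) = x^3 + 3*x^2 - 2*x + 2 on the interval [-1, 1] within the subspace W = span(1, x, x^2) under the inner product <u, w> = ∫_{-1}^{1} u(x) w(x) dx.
g(x) = 3*x^2 - 7*x/5 + 2

The best approximation g ∈ W is the orthogonal projection of f onto W. Writing g = a_0 + a_1 x + a_2 x^2, the coefficients solve the normal equations G · a = b where
  G_{ij} = <φ_i, φ_j> and b_i = <f, φ_i>, with φ_0 = 1, φ_1 = x, φ_2 = x^2.
G =
  [2, 0, 2/3]
  [0, 2/3, 0]
  [2/3, 0, 2/5],
b = (6, -14/15, 38/15).
Solving gives a_0 = 2, a_1 = -7/5, a_2 = 3, so
  g(x) = 3*x^2 - 7*x/5 + 2.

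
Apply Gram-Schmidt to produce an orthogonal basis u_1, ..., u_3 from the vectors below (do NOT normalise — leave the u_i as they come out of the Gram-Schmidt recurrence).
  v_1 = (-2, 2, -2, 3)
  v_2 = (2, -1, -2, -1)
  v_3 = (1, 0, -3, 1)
Orthogonal basis:
  u_1 = (-2, 2, -2, 3)
  u_2 = (32/21, -11/21, -52/21, -2/7)
  u_3 = (31/185, -28/185, 19/185, 52/185)

Apply the Gram-Schmidt recurrence
  u_1 = v_1
  u_i = v_i − Σ_{j<i} ((v_i · u_j) / (u_j · u_j)) · u_j.

Step by step this gives:
  u_1 = (-2, 2, -2, 3)
  u_2 = (32/21, -11/21, -52/21, -2/7)
  u_3 = (31/185, -28/185, 19/185, 52/185)

Orthogonality check:
  u_2 · u_1 = 0 (should be 0)
  u_3 · u_1 = 0 (should be 0)
  u_3 · u_2 = 0 (should be 0)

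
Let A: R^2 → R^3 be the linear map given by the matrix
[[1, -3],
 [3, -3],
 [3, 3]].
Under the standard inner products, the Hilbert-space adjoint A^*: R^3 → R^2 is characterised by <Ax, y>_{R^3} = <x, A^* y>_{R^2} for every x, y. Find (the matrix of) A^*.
A^* = A^T =
[[1, 3, 3],
 [-3, -3, 3]]

For real matrices with standard dot products, the defining identity <Ax, y> = <x, A^* y> gives (Ax)^T y = x^T (A^*) y, i.e. x^T A^T y = x^T (A^*) y. Since this holds for all x, y, we must have A^* = A^T. Therefore
A^* =
[[1, 3, 3],
 [-3, -3, 3]].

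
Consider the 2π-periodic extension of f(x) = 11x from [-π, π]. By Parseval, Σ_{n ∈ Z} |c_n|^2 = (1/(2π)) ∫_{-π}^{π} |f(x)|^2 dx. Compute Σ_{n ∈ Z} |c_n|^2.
Σ |c_n|^2 = 121π^2/3

Expand and integrate term by term over [-π, π]:
  ∫ (11x)^2 dx = 121·(2π^3/3); ∫ 2·11·(0)·x dx = 0 (odd integrand); ∫ 0^2 dx = 0·2π.
So (1/(2π)) ∫_{-π}^{π} (11x)^2 dx = 121π^2/3 + 0 = 121π^2/3.
Parseval ⇒ Σ |c_n|^2 = 121π^2/3.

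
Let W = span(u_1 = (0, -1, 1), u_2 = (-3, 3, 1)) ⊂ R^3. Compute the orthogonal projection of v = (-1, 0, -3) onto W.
proj_W(v) = (9/17, 39/34, -63/34)

Set up U = [u_1 | ... | u_2] ∈ R^(3×2). The projector onto W = col(U) is P = U (U^T U)^(-1) U^T.
Compute U^T U =
  [2, -2]
  [-2, 19],
and U^T v = (-3, 0).
Solve U^T U · c = U^T v for the coefficients: c = (-57/34, -3/17). The projection is proj_W(v) = U c.
Check: (v - proj_W(v)) · u_1 = 0  (should be 0).
Check: (v - proj_W(v)) · u_2 = 0  (should be 0).
Result: proj_W(v) = (9/17, 39/34, -63/34).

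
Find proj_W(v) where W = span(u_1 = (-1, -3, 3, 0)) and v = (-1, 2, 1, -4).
proj_W(v) = (2/19, 6/19, -6/19, 0)

Set up U = [u_1 | ... | u_1] ∈ R^(4×1). The projector onto W = col(U) is P = U (U^T U)^(-1) U^T.
Compute U^T U =
  [19],
and U^T v = (-2).
Solve U^T U · c = U^T v for the coefficients: c = (-2/19). The projection is proj_W(v) = U c.
Check: (v - proj_W(v)) · u_1 = 0  (should be 0).
Result: proj_W(v) = (2/19, 6/19, -6/19, 0).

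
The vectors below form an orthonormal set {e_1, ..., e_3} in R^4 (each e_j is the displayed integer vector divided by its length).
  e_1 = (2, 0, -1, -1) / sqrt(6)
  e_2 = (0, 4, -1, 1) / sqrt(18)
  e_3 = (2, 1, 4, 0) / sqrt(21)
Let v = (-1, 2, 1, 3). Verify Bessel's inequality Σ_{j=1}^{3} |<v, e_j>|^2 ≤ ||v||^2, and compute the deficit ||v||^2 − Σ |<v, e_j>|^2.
Σ |<v, e_j>|^2 = 776/63; ||v||^2 = 15; deficit = 169/63

Write each e_j = u_j / sqrt(<u_j, u_j>) where u_j is the displayed integer vector. Then <v, e_j> = <v, u_j> / sqrt(<u_j, u_j>), so |<v, e_j>|^2 = <v, u_j>^2 / <u_j, u_j>.
Coefficients: <v, e_1> = -6/sqrt(6), <v, e_2> = 10/sqrt(18), <v, e_3> = 4/sqrt(21).
Square and sum: Σ |<v, e_j>|^2 = 776/63.
Compute ||v||^2 = v·v = 15.
Deficit = 15 − 776/63 = 169/63 ≥ 0, confirming Bessel's inequality. (The deficit equals ||v − Σ <v,e_j> e_j||^2, the squared distance from v to span{e_j}.)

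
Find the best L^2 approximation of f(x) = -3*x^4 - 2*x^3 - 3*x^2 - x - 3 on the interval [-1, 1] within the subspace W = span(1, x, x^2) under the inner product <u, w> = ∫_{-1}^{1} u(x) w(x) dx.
g(x) = -39*x^2/7 - 11*x/5 - 96/35

The best approximation g ∈ W is the orthogonal projection of f onto W. Writing g = a_0 + a_1 x + a_2 x^2, the coefficients solve the normal equations G · a = b where
  G_{ij} = <φ_i, φ_j> and b_i = <f, φ_i>, with φ_0 = 1, φ_1 = x, φ_2 = x^2.
G =
  [2, 0, 2/3]
  [0, 2/3, 0]
  [2/3, 0, 2/5],
b = (-46/5, -22/15, -142/35).
Solving gives a_0 = -96/35, a_1 = -11/5, a_2 = -39/7, so
  g(x) = -39*x^2/7 - 11*x/5 - 96/35.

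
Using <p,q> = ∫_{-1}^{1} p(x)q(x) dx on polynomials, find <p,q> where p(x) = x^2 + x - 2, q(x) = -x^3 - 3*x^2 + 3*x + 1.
<p,q> = 16/15

Expand the product: p(x)·q(x) = -x^5 - 4*x^4 + 2*x^3 + 10*x^2 - 5*x - 2.
∫_{-1}^{1} of each monomial x^k gives [2/(k+1) if k even, 0 if k odd]. Integrating term-by-term (or equivalently evaluating the antiderivative F(x) = -x^6/6 - 4*x^5/5 + x^4/2 + 10*x^3/3 - 5*x^2/2 - 2*x at the endpoints):
  F(1) − F(−1) = -49/30 − (-27/10) = 16/15.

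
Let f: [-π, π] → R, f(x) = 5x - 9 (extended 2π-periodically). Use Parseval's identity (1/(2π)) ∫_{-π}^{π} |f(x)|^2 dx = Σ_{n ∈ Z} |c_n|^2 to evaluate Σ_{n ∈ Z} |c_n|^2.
Σ |c_n|^2 = 25π^2/3 + 81

Expand and integrate term by term over [-π, π]:
  ∫ (5x)^2 dx = 25·(2π^3/3); ∫ 2·5·(-9)·x dx = 0 (odd integrand); ∫ (-9)^2 dx = 81·2π.
So (1/(2π)) ∫_{-π}^{π} (5x - 9)^2 dx = 25π^2/3 + 81 = 25π^2/3 + 81.
Parseval ⇒ Σ |c_n|^2 = 25π^2/3 + 81.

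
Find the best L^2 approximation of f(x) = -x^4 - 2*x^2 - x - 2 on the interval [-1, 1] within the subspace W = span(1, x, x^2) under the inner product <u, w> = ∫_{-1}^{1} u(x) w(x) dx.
g(x) = -20*x^2/7 - x - 67/35

The best approximation g ∈ W is the orthogonal projection of f onto W. Writing g = a_0 + a_1 x + a_2 x^2, the coefficients solve the normal equations G · a = b where
  G_{ij} = <φ_i, φ_j> and b_i = <f, φ_i>, with φ_0 = 1, φ_1 = x, φ_2 = x^2.
G =
  [2, 0, 2/3]
  [0, 2/3, 0]
  [2/3, 0, 2/5],
b = (-86/15, -2/3, -254/105).
Solving gives a_0 = -67/35, a_1 = -1, a_2 = -20/7, so
  g(x) = -20*x^2/7 - x - 67/35.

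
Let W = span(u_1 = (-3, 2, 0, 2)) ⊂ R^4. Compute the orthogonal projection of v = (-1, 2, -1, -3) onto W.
proj_W(v) = (-3/17, 2/17, 0, 2/17)

Set up U = [u_1 | ... | u_1] ∈ R^(4×1). The projector onto W = col(U) is P = U (U^T U)^(-1) U^T.
Compute U^T U =
  [17],
and U^T v = (1).
Solve U^T U · c = U^T v for the coefficients: c = (1/17). The projection is proj_W(v) = U c.
Check: (v - proj_W(v)) · u_1 = 0  (should be 0).
Result: proj_W(v) = (-3/17, 2/17, 0, 2/17).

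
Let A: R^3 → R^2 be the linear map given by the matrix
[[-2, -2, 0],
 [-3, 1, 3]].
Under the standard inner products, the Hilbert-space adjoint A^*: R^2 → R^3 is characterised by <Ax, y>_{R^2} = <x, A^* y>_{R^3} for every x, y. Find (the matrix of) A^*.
A^* = A^T =
[[-2, -3],
 [-2, 1],
 [0, 3]]

For real matrices with standard dot products, the defining identity <Ax, y> = <x, A^* y> gives (Ax)^T y = x^T (A^*) y, i.e. x^T A^T y = x^T (A^*) y. Since this holds for all x, y, we must have A^* = A^T. Therefore
A^* =
[[-2, -3],
 [-2, 1],
 [0, 3]].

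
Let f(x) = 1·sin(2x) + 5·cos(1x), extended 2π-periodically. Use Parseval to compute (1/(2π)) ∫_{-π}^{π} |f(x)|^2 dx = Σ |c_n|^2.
Σ |c_n|^2 = 13

Expand |f|^2 and use orthogonality of {sin(nx), cos(mx)} on [-π, π]:
  ∫_{-π}^{π} sin(nx)^2 dx = π, ∫ cos(mx)^2 dx = π, and cross terms integrate to 0.
So ∫_{-π}^{π} f(x)^2 dx = 1^2 · π + 5^2 · π = (1 + 25)π.
Divide by 2π: (1 + 25)/2 = 13.
By Parseval, this equals Σ |c_n|^2.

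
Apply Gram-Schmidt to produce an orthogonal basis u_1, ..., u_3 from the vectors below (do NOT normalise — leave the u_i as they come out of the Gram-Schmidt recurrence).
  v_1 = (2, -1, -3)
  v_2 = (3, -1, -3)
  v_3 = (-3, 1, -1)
Orthogonal basis:
  u_1 = (2, -1, -3)
  u_2 = (5/7, 1/7, 3/7)
  u_3 = (0, 6/5, -2/5)

Apply the Gram-Schmidt recurrence
  u_1 = v_1
  u_i = v_i − Σ_{j<i} ((v_i · u_j) / (u_j · u_j)) · u_j.

Step by step this gives:
  u_1 = (2, -1, -3)
  u_2 = (5/7, 1/7, 3/7)
  u_3 = (0, 6/5, -2/5)

Orthogonality check:
  u_2 · u_1 = 0 (should be 0)
  u_3 · u_1 = 0 (should be 0)
  u_3 · u_2 = 0 (should be 0)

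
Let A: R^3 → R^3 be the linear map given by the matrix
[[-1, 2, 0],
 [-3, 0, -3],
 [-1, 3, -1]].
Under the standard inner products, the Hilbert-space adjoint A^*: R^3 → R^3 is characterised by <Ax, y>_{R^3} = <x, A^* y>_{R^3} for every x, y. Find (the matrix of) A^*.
A^* = A^T =
[[-1, -3, -1],
 [2, 0, 3],
 [0, -3, -1]]

For real matrices with standard dot products, the defining identity <Ax, y> = <x, A^* y> gives (Ax)^T y = x^T (A^*) y, i.e. x^T A^T y = x^T (A^*) y. Since this holds for all x, y, we must have A^* = A^T. Therefore
A^* =
[[-1, -3, -1],
 [2, 0, 3],
 [0, -3, -1]].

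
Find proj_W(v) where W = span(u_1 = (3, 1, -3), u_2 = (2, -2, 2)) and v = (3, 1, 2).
proj_W(v) = (16/7, -8/7, 4/7)

Set up U = [u_1 | ... | u_2] ∈ R^(3×2). The projector onto W = col(U) is P = U (U^T U)^(-1) U^T.
Compute U^T U =
  [19, -2]
  [-2, 12],
and U^T v = (4, 8).
Solve U^T U · c = U^T v for the coefficients: c = (2/7, 5/7). The projection is proj_W(v) = U c.
Check: (v - proj_W(v)) · u_1 = 0  (should be 0).
Check: (v - proj_W(v)) · u_2 = 0  (should be 0).
Result: proj_W(v) = (16/7, -8/7, 4/7).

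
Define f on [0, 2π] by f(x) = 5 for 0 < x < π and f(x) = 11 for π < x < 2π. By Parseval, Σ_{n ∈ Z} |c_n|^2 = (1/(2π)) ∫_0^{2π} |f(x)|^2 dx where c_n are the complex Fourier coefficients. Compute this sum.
Σ |c_n|^2 = 73

Parseval equates the L^2 energy of f (normalised by 1/(2π)) with the ℓ^2 sum of its Fourier coefficients: (1/(2π)) ∫_0^{2π} |f|^2 = Σ |c_n|^2.
Compute the left side: (1/(2π)) [∫_0^π 5^2 dx + ∫_π^{2π} 11^2 dx] = (1/(2π)) · (25π + 121π) = (25 + 121)/2 = 73.
So Σ_{n ∈ Z} |c_n|^2 = 73.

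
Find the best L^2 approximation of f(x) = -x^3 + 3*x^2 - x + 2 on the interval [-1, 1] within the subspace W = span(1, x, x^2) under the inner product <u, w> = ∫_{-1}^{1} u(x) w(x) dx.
g(x) = 3*x^2 - 8*x/5 + 2

The best approximation g ∈ W is the orthogonal projection of f onto W. Writing g = a_0 + a_1 x + a_2 x^2, the coefficients solve the normal equations G · a = b where
  G_{ij} = <φ_i, φ_j> and b_i = <f, φ_i>, with φ_0 = 1, φ_1 = x, φ_2 = x^2.
G =
  [2, 0, 2/3]
  [0, 2/3, 0]
  [2/3, 0, 2/5],
b = (6, -16/15, 38/15).
Solving gives a_0 = 2, a_1 = -8/5, a_2 = 3, so
  g(x) = 3*x^2 - 8*x/5 + 2.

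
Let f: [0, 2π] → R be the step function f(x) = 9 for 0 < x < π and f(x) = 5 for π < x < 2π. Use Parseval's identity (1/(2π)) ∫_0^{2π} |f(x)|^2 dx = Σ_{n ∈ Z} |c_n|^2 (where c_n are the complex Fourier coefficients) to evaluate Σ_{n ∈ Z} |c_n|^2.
Σ |c_n|^2 = 53

Parseval equates the L^2 energy of f (normalised by 1/(2π)) with the ℓ^2 sum of its Fourier coefficients: (1/(2π)) ∫_0^{2π} |f|^2 = Σ |c_n|^2.
Compute the left side: (1/(2π)) [∫_0^π 9^2 dx + ∫_π^{2π} 5^2 dx] = (1/(2π)) · (81π + 25π) = (81 + 25)/2 = 53.
So Σ_{n ∈ Z} |c_n|^2 = 53.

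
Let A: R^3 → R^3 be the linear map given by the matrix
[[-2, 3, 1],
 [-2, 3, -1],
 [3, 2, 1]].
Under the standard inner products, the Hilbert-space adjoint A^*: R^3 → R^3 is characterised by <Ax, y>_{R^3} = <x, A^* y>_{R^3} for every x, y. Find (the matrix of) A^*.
A^* = A^T =
[[-2, -2, 3],
 [3, 3, 2],
 [1, -1, 1]]

For real matrices with standard dot products, the defining identity <Ax, y> = <x, A^* y> gives (Ax)^T y = x^T (A^*) y, i.e. x^T A^T y = x^T (A^*) y. Since this holds for all x, y, we must have A^* = A^T. Therefore
A^* =
[[-2, -2, 3],
 [3, 3, 2],
 [1, -1, 1]].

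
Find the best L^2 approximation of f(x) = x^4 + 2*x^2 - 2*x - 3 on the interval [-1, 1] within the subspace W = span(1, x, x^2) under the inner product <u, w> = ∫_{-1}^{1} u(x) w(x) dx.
g(x) = 20*x^2/7 - 2*x - 108/35

The best approximation g ∈ W is the orthogonal projection of f onto W. Writing g = a_0 + a_1 x + a_2 x^2, the coefficients solve the normal equations G · a = b where
  G_{ij} = <φ_i, φ_j> and b_i = <f, φ_i>, with φ_0 = 1, φ_1 = x, φ_2 = x^2.
G =
  [2, 0, 2/3]
  [0, 2/3, 0]
  [2/3, 0, 2/5],
b = (-64/15, -4/3, -32/35).
Solving gives a_0 = -108/35, a_1 = -2, a_2 = 20/7, so
  g(x) = 20*x^2/7 - 2*x - 108/35.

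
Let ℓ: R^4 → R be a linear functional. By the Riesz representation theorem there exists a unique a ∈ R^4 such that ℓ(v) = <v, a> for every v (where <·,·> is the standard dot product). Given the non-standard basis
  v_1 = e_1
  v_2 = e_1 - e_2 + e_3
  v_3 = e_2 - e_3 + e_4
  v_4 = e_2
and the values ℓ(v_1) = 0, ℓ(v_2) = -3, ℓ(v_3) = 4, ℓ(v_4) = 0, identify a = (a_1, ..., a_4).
a = (0, 0, -3, 1)

Write a = (a_1, ..., a_4) in the standard basis. For each basis vector v_i, ℓ(v_i) = <v_i, a> is a linear equation in the a_j's. Collect the n equations into a matrix system V a = ℓ, where row i of V is v_i (expressed in the standard basis). Since V is invertible (lower-triangular with 1s on the diagonal, up to permutation), solve by back-substitution:
  V =
[[1, 0, 0, 0],
 [1, -1, 1, 0],
 [0, 1, -1, 1],
 [0, 1, 0, 0]]
  V a = (0, -3, 4, 0)
Solving gives a = (0, 0, -3, 1).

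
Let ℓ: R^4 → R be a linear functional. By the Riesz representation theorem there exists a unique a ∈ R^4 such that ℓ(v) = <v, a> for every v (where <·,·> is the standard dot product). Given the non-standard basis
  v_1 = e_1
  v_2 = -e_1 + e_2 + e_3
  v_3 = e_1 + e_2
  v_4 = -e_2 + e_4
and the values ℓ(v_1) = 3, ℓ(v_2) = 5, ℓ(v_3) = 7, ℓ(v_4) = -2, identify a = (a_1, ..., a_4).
a = (3, 4, 4, 2)

Write a = (a_1, ..., a_4) in the standard basis. For each basis vector v_i, ℓ(v_i) = <v_i, a> is a linear equation in the a_j's. Collect the n equations into a matrix system V a = ℓ, where row i of V is v_i (expressed in the standard basis). Since V is invertible (lower-triangular with 1s on the diagonal, up to permutation), solve by back-substitution:
  V =
[[1, 0, 0, 0],
 [-1, 1, 1, 0],
 [1, 1, 0, 0],
 [0, -1, 0, 1]]
  V a = (3, 5, 7, -2)
Solving gives a = (3, 4, 4, 2).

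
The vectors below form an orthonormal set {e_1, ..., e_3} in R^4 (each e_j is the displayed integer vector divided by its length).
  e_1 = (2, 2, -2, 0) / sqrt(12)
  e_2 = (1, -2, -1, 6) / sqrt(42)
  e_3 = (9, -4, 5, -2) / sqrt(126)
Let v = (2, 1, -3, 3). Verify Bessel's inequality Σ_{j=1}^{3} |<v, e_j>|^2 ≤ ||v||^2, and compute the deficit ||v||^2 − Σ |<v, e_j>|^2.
Σ |<v, e_j>|^2 = 206/9; ||v||^2 = 23; deficit = 1/9

Write each e_j = u_j / sqrt(<u_j, u_j>) where u_j is the displayed integer vector. Then <v, e_j> = <v, u_j> / sqrt(<u_j, u_j>), so |<v, e_j>|^2 = <v, u_j>^2 / <u_j, u_j>.
Coefficients: <v, e_1> = 12/sqrt(12), <v, e_2> = 21/sqrt(42), <v, e_3> = -7/sqrt(126).
Square and sum: Σ |<v, e_j>|^2 = 206/9.
Compute ||v||^2 = v·v = 23.
Deficit = 23 − 206/9 = 1/9 ≥ 0, confirming Bessel's inequality. (The deficit equals ||v − Σ <v,e_j> e_j||^2, the squared distance from v to span{e_j}.)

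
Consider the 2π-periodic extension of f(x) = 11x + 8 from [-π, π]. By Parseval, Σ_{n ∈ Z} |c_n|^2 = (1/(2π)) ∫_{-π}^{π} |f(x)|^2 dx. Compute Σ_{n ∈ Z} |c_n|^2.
Σ |c_n|^2 = 121π^2/3 + 64

Expand and integrate term by term over [-π, π]:
  ∫ (11x)^2 dx = 121·(2π^3/3); ∫ 2·11·(8)·x dx = 0 (odd integrand); ∫ 8^2 dx = 64·2π.
So (1/(2π)) ∫_{-π}^{π} (11x + 8)^2 dx = 121π^2/3 + 64 = 121π^2/3 + 64.
Parseval ⇒ Σ |c_n|^2 = 121π^2/3 + 64.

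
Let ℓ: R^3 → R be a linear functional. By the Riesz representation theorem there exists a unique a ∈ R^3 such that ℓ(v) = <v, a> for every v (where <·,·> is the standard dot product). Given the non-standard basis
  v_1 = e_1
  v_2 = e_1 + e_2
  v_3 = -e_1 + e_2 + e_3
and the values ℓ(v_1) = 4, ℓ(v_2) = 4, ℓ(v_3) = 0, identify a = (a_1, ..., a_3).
a = (4, 0, 4)

Write a = (a_1, ..., a_3) in the standard basis. For each basis vector v_i, ℓ(v_i) = <v_i, a> is a linear equation in the a_j's. Collect the n equations into a matrix system V a = ℓ, where row i of V is v_i (expressed in the standard basis). Since V is invertible (lower-triangular with 1s on the diagonal, up to permutation), solve by back-substitution:
  V =
[[1, 0, 0],
 [1, 1, 0],
 [-1, 1, 1]]
  V a = (4, 4, 0)
Solving gives a = (4, 0, 4).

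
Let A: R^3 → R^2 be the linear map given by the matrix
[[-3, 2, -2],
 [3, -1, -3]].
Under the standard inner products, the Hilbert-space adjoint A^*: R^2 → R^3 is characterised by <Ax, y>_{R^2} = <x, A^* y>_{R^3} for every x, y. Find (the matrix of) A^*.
A^* = A^T =
[[-3, 3],
 [2, -1],
 [-2, -3]]

For real matrices with standard dot products, the defining identity <Ax, y> = <x, A^* y> gives (Ax)^T y = x^T (A^*) y, i.e. x^T A^T y = x^T (A^*) y. Since this holds for all x, y, we must have A^* = A^T. Therefore
A^* =
[[-3, 3],
 [2, -1],
 [-2, -3]].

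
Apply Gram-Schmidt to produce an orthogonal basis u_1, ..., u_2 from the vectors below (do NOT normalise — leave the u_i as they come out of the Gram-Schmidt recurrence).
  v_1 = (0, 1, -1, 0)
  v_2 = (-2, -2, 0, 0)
Orthogonal basis:
  u_1 = (0, 1, -1, 0)
  u_2 = (-2, -1, -1, 0)

Apply the Gram-Schmidt recurrence
  u_1 = v_1
  u_i = v_i − Σ_{j<i} ((v_i · u_j) / (u_j · u_j)) · u_j.

Step by step this gives:
  u_1 = (0, 1, -1, 0)
  u_2 = (-2, -1, -1, 0)

Orthogonality check:
  u_2 · u_1 = 0 (should be 0)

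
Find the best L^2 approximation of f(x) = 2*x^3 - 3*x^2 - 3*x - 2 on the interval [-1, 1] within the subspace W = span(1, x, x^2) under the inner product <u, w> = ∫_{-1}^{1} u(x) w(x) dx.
g(x) = -3*x^2 - 9*x/5 - 2

The best approximation g ∈ W is the orthogonal projection of f onto W. Writing g = a_0 + a_1 x + a_2 x^2, the coefficients solve the normal equations G · a = b where
  G_{ij} = <φ_i, φ_j> and b_i = <f, φ_i>, with φ_0 = 1, φ_1 = x, φ_2 = x^2.
G =
  [2, 0, 2/3]
  [0, 2/3, 0]
  [2/3, 0, 2/5],
b = (-6, -6/5, -38/15).
Solving gives a_0 = -2, a_1 = -9/5, a_2 = -3, so
  g(x) = -3*x^2 - 9*x/5 - 2.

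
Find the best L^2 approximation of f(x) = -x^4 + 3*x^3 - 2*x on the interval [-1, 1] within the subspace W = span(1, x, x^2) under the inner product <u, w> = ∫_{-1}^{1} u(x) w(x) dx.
g(x) = -6*x^2/7 - x/5 + 3/35

The best approximation g ∈ W is the orthogonal projection of f onto W. Writing g = a_0 + a_1 x + a_2 x^2, the coefficients solve the normal equations G · a = b where
  G_{ij} = <φ_i, φ_j> and b_i = <f, φ_i>, with φ_0 = 1, φ_1 = x, φ_2 = x^2.
G =
  [2, 0, 2/3]
  [0, 2/3, 0]
  [2/3, 0, 2/5],
b = (-2/5, -2/15, -2/7).
Solving gives a_0 = 3/35, a_1 = -1/5, a_2 = -6/7, so
  g(x) = -6*x^2/7 - x/5 + 3/35.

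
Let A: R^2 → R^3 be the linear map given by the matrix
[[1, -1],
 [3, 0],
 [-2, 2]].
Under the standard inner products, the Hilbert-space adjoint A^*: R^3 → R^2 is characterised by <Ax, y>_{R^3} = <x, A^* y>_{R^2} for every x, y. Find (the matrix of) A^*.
A^* = A^T =
[[1, 3, -2],
 [-1, 0, 2]]

For real matrices with standard dot products, the defining identity <Ax, y> = <x, A^* y> gives (Ax)^T y = x^T (A^*) y, i.e. x^T A^T y = x^T (A^*) y. Since this holds for all x, y, we must have A^* = A^T. Therefore
A^* =
[[1, 3, -2],
 [-1, 0, 2]].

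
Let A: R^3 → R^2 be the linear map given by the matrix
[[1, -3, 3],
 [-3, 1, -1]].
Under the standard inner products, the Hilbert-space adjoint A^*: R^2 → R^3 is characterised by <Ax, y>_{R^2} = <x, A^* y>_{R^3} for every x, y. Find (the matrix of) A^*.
A^* = A^T =
[[1, -3],
 [-3, 1],
 [3, -1]]

For real matrices with standard dot products, the defining identity <Ax, y> = <x, A^* y> gives (Ax)^T y = x^T (A^*) y, i.e. x^T A^T y = x^T (A^*) y. Since this holds for all x, y, we must have A^* = A^T. Therefore
A^* =
[[1, -3],
 [-3, 1],
 [3, -1]].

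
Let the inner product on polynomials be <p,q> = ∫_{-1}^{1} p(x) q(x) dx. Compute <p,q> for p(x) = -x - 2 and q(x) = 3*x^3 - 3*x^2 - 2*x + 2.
<p,q> = -58/15

Expand the product: p(x)·q(x) = -3*x^4 - 3*x^3 + 8*x^2 + 2*x - 4.
∫_{-1}^{1} of each monomial x^k gives [2/(k+1) if k even, 0 if k odd]. Integrating term-by-term (or equivalently evaluating the antiderivative F(x) = -3*x^5/5 - 3*x^4/4 + 8*x^3/3 + x^2 - 4*x at the endpoints):
  F(1) − F(−1) = -101/60 − (131/60) = -58/15.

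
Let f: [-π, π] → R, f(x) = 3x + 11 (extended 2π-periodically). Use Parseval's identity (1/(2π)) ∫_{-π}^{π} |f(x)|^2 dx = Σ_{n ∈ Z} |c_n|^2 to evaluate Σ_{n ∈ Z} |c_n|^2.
Σ |c_n|^2 = 3π^2 + 121

Expand and integrate term by term over [-π, π]:
  ∫ (3x)^2 dx = 9·(2π^3/3); ∫ 2·3·(11)·x dx = 0 (odd integrand); ∫ 11^2 dx = 121·2π.
So (1/(2π)) ∫_{-π}^{π} (3x + 11)^2 dx = 9π^2/3 + 121 = 3π^2 + 121.
Parseval ⇒ Σ |c_n|^2 = 3π^2 + 121.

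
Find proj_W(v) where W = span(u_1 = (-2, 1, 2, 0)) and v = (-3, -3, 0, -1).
proj_W(v) = (-2/3, 1/3, 2/3, 0)

Set up U = [u_1 | ... | u_1] ∈ R^(4×1). The projector onto W = col(U) is P = U (U^T U)^(-1) U^T.
Compute U^T U =
  [9],
and U^T v = (3).
Solve U^T U · c = U^T v for the coefficients: c = (1/3). The projection is proj_W(v) = U c.
Check: (v - proj_W(v)) · u_1 = 0  (should be 0).
Result: proj_W(v) = (-2/3, 1/3, 2/3, 0).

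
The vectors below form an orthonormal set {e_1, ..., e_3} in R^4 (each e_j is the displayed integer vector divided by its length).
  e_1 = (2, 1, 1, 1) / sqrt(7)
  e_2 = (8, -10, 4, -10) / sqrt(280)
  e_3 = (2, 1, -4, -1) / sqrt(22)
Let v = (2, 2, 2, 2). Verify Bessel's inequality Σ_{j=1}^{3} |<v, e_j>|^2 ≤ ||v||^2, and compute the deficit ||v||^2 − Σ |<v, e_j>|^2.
Σ |<v, e_j>|^2 = 876/55; ||v||^2 = 16; deficit = 4/55

Write each e_j = u_j / sqrt(<u_j, u_j>) where u_j is the displayed integer vector. Then <v, e_j> = <v, u_j> / sqrt(<u_j, u_j>), so |<v, e_j>|^2 = <v, u_j>^2 / <u_j, u_j>.
Coefficients: <v, e_1> = 10/sqrt(7), <v, e_2> = -16/sqrt(280), <v, e_3> = -4/sqrt(22).
Square and sum: Σ |<v, e_j>|^2 = 876/55.
Compute ||v||^2 = v·v = 16.
Deficit = 16 − 876/55 = 4/55 ≥ 0, confirming Bessel's inequality. (The deficit equals ||v − Σ <v,e_j> e_j||^2, the squared distance from v to span{e_j}.)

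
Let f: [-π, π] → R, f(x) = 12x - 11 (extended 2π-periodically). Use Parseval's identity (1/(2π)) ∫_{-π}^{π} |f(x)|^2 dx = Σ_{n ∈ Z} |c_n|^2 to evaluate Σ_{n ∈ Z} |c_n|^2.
Σ |c_n|^2 = 48π^2 + 121

Expand and integrate term by term over [-π, π]:
  ∫ (12x)^2 dx = 144·(2π^3/3); ∫ 2·12·(-11)·x dx = 0 (odd integrand); ∫ (-11)^2 dx = 121·2π.
So (1/(2π)) ∫_{-π}^{π} (12x - 11)^2 dx = 144π^2/3 + 121 = 48π^2 + 121.
Parseval ⇒ Σ |c_n|^2 = 48π^2 + 121.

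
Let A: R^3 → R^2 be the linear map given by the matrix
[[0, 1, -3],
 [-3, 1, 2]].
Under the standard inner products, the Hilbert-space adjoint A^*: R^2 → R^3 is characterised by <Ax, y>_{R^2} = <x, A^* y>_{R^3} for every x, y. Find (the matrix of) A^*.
A^* = A^T =
[[0, -3],
 [1, 1],
 [-3, 2]]

For real matrices with standard dot products, the defining identity <Ax, y> = <x, A^* y> gives (Ax)^T y = x^T (A^*) y, i.e. x^T A^T y = x^T (A^*) y. Since this holds for all x, y, we must have A^* = A^T. Therefore
A^* =
[[0, -3],
 [1, 1],
 [-3, 2]].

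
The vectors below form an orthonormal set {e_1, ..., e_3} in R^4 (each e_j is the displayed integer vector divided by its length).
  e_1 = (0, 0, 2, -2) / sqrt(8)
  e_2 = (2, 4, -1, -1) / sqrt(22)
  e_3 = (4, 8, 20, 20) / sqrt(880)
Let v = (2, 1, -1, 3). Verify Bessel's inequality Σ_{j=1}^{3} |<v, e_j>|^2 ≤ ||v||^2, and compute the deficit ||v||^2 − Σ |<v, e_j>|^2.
Σ |<v, e_j>|^2 = 66/5; ||v||^2 = 15; deficit = 9/5

Write each e_j = u_j / sqrt(<u_j, u_j>) where u_j is the displayed integer vector. Then <v, e_j> = <v, u_j> / sqrt(<u_j, u_j>), so |<v, e_j>|^2 = <v, u_j>^2 / <u_j, u_j>.
Coefficients: <v, e_1> = -8/sqrt(8), <v, e_2> = 6/sqrt(22), <v, e_3> = 56/sqrt(880).
Square and sum: Σ |<v, e_j>|^2 = 66/5.
Compute ||v||^2 = v·v = 15.
Deficit = 15 − 66/5 = 9/5 ≥ 0, confirming Bessel's inequality. (The deficit equals ||v − Σ <v,e_j> e_j||^2, the squared distance from v to span{e_j}.)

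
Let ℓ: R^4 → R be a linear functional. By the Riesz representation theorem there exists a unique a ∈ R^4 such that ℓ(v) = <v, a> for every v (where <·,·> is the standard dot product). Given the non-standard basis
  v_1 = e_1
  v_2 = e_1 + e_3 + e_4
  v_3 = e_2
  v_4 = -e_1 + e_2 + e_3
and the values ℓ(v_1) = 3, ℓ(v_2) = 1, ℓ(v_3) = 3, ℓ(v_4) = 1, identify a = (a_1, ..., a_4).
a = (3, 3, 1, -3)

Write a = (a_1, ..., a_4) in the standard basis. For each basis vector v_i, ℓ(v_i) = <v_i, a> is a linear equation in the a_j's. Collect the n equations into a matrix system V a = ℓ, where row i of V is v_i (expressed in the standard basis). Since V is invertible (lower-triangular with 1s on the diagonal, up to permutation), solve by back-substitution:
  V =
[[1, 0, 0, 0],
 [1, 0, 1, 1],
 [0, 1, 0, 0],
 [-1, 1, 1, 0]]
  V a = (3, 1, 3, 1)
Solving gives a = (3, 3, 1, -3).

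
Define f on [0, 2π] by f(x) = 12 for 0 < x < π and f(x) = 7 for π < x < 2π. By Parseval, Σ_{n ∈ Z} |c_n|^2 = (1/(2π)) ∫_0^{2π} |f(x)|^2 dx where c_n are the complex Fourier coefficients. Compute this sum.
Σ |c_n|^2 = 193/2

Parseval equates the L^2 energy of f (normalised by 1/(2π)) with the ℓ^2 sum of its Fourier coefficients: (1/(2π)) ∫_0^{2π} |f|^2 = Σ |c_n|^2.
Compute the left side: (1/(2π)) [∫_0^π 12^2 dx + ∫_π^{2π} 7^2 dx] = (1/(2π)) · (144π + 49π) = (144 + 49)/2 = 193/2.
So Σ_{n ∈ Z} |c_n|^2 = 193/2.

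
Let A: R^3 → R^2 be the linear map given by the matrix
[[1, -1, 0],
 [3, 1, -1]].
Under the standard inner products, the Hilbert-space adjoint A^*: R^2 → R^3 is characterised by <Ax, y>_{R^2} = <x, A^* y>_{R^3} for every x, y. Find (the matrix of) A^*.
A^* = A^T =
[[1, 3],
 [-1, 1],
 [0, -1]]

For real matrices with standard dot products, the defining identity <Ax, y> = <x, A^* y> gives (Ax)^T y = x^T (A^*) y, i.e. x^T A^T y = x^T (A^*) y. Since this holds for all x, y, we must have A^* = A^T. Therefore
A^* =
[[1, 3],
 [-1, 1],
 [0, -1]].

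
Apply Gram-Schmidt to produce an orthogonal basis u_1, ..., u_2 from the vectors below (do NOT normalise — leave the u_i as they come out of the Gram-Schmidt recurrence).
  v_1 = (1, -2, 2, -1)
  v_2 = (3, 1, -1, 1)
Orthogonal basis:
  u_1 = (1, -2, 2, -1)
  u_2 = (16/5, 3/5, -3/5, 4/5)

Apply the Gram-Schmidt recurrence
  u_1 = v_1
  u_i = v_i − Σ_{j<i} ((v_i · u_j) / (u_j · u_j)) · u_j.

Step by step this gives:
  u_1 = (1, -2, 2, -1)
  u_2 = (16/5, 3/5, -3/5, 4/5)

Orthogonality check:
  u_2 · u_1 = 0 (should be 0)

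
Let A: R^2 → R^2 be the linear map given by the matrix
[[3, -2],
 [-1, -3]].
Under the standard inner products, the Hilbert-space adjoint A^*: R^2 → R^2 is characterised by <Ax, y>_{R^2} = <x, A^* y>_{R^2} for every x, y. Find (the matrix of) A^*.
A^* = A^T =
[[3, -1],
 [-2, -3]]

For real matrices with standard dot products, the defining identity <Ax, y> = <x, A^* y> gives (Ax)^T y = x^T (A^*) y, i.e. x^T A^T y = x^T (A^*) y. Since this holds for all x, y, we must have A^* = A^T. Therefore
A^* =
[[3, -1],
 [-2, -3]].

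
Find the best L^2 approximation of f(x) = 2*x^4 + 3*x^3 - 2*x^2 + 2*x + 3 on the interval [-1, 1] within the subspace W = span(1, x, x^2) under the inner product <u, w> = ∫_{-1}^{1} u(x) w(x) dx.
g(x) = -2*x^2/7 + 19*x/5 + 99/35

The best approximation g ∈ W is the orthogonal projection of f onto W. Writing g = a_0 + a_1 x + a_2 x^2, the coefficients solve the normal equations G · a = b where
  G_{ij} = <φ_i, φ_j> and b_i = <f, φ_i>, with φ_0 = 1, φ_1 = x, φ_2 = x^2.
G =
  [2, 0, 2/3]
  [0, 2/3, 0]
  [2/3, 0, 2/5],
b = (82/15, 38/15, 62/35).
Solving gives a_0 = 99/35, a_1 = 19/5, a_2 = -2/7, so
  g(x) = -2*x^2/7 + 19*x/5 + 99/35.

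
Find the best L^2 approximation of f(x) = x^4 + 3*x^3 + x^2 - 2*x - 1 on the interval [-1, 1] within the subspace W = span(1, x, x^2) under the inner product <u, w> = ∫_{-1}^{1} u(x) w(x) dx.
g(x) = 13*x^2/7 - x/5 - 38/35

The best approximation g ∈ W is the orthogonal projection of f onto W. Writing g = a_0 + a_1 x + a_2 x^2, the coefficients solve the normal equations G · a = b where
  G_{ij} = <φ_i, φ_j> and b_i = <f, φ_i>, with φ_0 = 1, φ_1 = x, φ_2 = x^2.
G =
  [2, 0, 2/3]
  [0, 2/3, 0]
  [2/3, 0, 2/5],
b = (-14/15, -2/15, 2/105).
Solving gives a_0 = -38/35, a_1 = -1/5, a_2 = 13/7, so
  g(x) = 13*x^2/7 - x/5 - 38/35.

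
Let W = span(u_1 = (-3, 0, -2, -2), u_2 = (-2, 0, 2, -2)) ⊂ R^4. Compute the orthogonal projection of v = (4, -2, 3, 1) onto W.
proj_W(v) = (68/21, 0, 67/21, 41/21)

Set up U = [u_1 | ... | u_2] ∈ R^(4×2). The projector onto W = col(U) is P = U (U^T U)^(-1) U^T.
Compute U^T U =
  [17, 6]
  [6, 12],
and U^T v = (-20, -4).
Solve U^T U · c = U^T v for the coefficients: c = (-9/7, 13/42). The projection is proj_W(v) = U c.
Check: (v - proj_W(v)) · u_1 = 0  (should be 0).
Check: (v - proj_W(v)) · u_2 = 0  (should be 0).
Result: proj_W(v) = (68/21, 0, 67/21, 41/21).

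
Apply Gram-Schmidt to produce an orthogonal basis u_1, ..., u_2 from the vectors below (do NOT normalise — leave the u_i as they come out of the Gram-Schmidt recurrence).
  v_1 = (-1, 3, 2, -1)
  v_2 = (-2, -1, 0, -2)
Orthogonal basis:
  u_1 = (-1, 3, 2, -1)
  u_2 = (-29/15, -6/5, -2/15, -29/15)

Apply the Gram-Schmidt recurrence
  u_1 = v_1
  u_i = v_i − Σ_{j<i} ((v_i · u_j) / (u_j · u_j)) · u_j.

Step by step this gives:
  u_1 = (-1, 3, 2, -1)
  u_2 = (-29/15, -6/5, -2/15, -29/15)

Orthogonality check:
  u_2 · u_1 = 0 (should be 0)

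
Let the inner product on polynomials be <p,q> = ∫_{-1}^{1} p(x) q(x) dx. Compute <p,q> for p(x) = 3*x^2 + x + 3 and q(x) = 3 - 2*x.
<p,q> = 68/3

Expand the product: p(x)·q(x) = -6*x^3 + 7*x^2 - 3*x + 9.
∫_{-1}^{1} of each monomial x^k gives [2/(k+1) if k even, 0 if k odd]. Integrating term-by-term (or equivalently evaluating the antiderivative F(x) = -3*x^4/2 + 7*x^3/3 - 3*x^2/2 + 9*x at the endpoints):
  F(1) − F(−1) = 25/3 − (-43/3) = 68/3.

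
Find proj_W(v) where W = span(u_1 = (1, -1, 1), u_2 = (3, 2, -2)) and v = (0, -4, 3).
proj_W(v) = (0, -7/2, 7/2)

Set up U = [u_1 | ... | u_2] ∈ R^(3×2). The projector onto W = col(U) is P = U (U^T U)^(-1) U^T.
Compute U^T U =
  [3, -1]
  [-1, 17],
and U^T v = (7, -14).
Solve U^T U · c = U^T v for the coefficients: c = (21/10, -7/10). The projection is proj_W(v) = U c.
Check: (v - proj_W(v)) · u_1 = 0  (should be 0).
Check: (v - proj_W(v)) · u_2 = 0  (should be 0).
Result: proj_W(v) = (0, -7/2, 7/2).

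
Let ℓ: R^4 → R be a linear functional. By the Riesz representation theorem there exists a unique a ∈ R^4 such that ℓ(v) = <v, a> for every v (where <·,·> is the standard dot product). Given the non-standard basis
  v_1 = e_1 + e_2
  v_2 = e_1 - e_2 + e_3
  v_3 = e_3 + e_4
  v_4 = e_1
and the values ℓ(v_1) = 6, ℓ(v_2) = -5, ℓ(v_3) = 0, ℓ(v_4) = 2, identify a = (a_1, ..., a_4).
a = (2, 4, -3, 3)

Write a = (a_1, ..., a_4) in the standard basis. For each basis vector v_i, ℓ(v_i) = <v_i, a> is a linear equation in the a_j's. Collect the n equations into a matrix system V a = ℓ, where row i of V is v_i (expressed in the standard basis). Since V is invertible (lower-triangular with 1s on the diagonal, up to permutation), solve by back-substitution:
  V =
[[1, 1, 0, 0],
 [1, -1, 1, 0],
 [0, 0, 1, 1],
 [1, 0, 0, 0]]
  V a = (6, -5, 0, 2)
Solving gives a = (2, 4, -3, 3).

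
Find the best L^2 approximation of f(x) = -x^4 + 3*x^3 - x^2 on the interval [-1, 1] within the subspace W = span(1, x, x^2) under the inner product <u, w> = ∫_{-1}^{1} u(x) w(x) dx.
g(x) = -13*x^2/7 + 9*x/5 + 3/35

The best approximation g ∈ W is the orthogonal projection of f onto W. Writing g = a_0 + a_1 x + a_2 x^2, the coefficients solve the normal equations G · a = b where
  G_{ij} = <φ_i, φ_j> and b_i = <f, φ_i>, with φ_0 = 1, φ_1 = x, φ_2 = x^2.
G =
  [2, 0, 2/3]
  [0, 2/3, 0]
  [2/3, 0, 2/5],
b = (-16/15, 6/5, -24/35).
Solving gives a_0 = 3/35, a_1 = 9/5, a_2 = -13/7, so
  g(x) = -13*x^2/7 + 9*x/5 + 3/35.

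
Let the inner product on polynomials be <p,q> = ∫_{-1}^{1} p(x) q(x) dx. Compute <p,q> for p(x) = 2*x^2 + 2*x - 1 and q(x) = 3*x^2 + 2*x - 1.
<p,q> = 56/15

Expand the product: p(x)·q(x) = 6*x^4 + 10*x^3 - x^2 - 4*x + 1.
∫_{-1}^{1} of each monomial x^k gives [2/(k+1) if k even, 0 if k odd]. Integrating term-by-term (or equivalently evaluating the antiderivative F(x) = 6*x^5/5 + 5*x^4/2 - x^3/3 - 2*x^2 + x at the endpoints):
  F(1) − F(−1) = 71/30 − (-41/30) = 56/15.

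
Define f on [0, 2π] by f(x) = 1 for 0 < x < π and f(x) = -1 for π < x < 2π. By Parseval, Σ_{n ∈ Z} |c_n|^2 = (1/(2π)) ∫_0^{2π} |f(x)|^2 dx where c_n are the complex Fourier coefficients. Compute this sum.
Σ |c_n|^2 = 1

Parseval equates the L^2 energy of f (normalised by 1/(2π)) with the ℓ^2 sum of its Fourier coefficients: (1/(2π)) ∫_0^{2π} |f|^2 = Σ |c_n|^2.
Compute the left side: (1/(2π)) [∫_0^π 1^2 dx + ∫_π^{2π} (-1)^2 dx] = (1/(2π)) · (1π + 1π) = (1 + 1)/2 = 1.
So Σ_{n ∈ Z} |c_n|^2 = 1.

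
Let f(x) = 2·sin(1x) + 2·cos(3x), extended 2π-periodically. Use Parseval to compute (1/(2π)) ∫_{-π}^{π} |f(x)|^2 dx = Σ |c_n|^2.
Σ |c_n|^2 = 4

Expand |f|^2 and use orthogonality of {sin(nx), cos(mx)} on [-π, π]:
  ∫_{-π}^{π} sin(nx)^2 dx = π, ∫ cos(mx)^2 dx = π, and cross terms integrate to 0.
So ∫_{-π}^{π} f(x)^2 dx = 2^2 · π + 2^2 · π = (4 + 4)π.
Divide by 2π: (4 + 4)/2 = 4.
By Parseval, this equals Σ |c_n|^2.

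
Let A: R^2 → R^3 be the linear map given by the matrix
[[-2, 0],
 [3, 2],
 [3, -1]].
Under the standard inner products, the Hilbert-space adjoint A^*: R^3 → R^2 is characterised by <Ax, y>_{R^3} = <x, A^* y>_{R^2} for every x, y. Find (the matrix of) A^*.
A^* = A^T =
[[-2, 3, 3],
 [0, 2, -1]]

For real matrices with standard dot products, the defining identity <Ax, y> = <x, A^* y> gives (Ax)^T y = x^T (A^*) y, i.e. x^T A^T y = x^T (A^*) y. Since this holds for all x, y, we must have A^* = A^T. Therefore
A^* =
[[-2, 3, 3],
 [0, 2, -1]].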